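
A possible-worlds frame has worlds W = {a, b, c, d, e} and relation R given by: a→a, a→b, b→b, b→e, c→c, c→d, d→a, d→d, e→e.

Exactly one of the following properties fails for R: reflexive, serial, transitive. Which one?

transitive

Reflexive: yes — every world is R-related to itself.
Serial: yes — every world has a successor (e.g. a R a).
Transitive: no — a R b and b R e, but not a R e.
Only transitive fails.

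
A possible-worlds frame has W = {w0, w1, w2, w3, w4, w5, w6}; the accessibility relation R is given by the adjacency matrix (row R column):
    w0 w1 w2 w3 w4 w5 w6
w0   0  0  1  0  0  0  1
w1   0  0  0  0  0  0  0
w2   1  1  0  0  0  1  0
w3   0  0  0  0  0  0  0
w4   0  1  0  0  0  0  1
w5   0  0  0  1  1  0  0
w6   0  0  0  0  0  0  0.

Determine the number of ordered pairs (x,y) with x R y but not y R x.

Enumerating: (w0,w6), (w2,w1), (w2,w5), (w4,w1), (w4,w6), (w5,w3), (w5,w4).

7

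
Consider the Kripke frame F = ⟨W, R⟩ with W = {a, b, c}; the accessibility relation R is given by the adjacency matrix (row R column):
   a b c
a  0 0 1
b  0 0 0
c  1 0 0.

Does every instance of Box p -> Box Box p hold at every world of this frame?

No

Axiom 4 corresponds to the accessibility relation being transitive.
Transitive: no — a R c and c R a, but not a R a.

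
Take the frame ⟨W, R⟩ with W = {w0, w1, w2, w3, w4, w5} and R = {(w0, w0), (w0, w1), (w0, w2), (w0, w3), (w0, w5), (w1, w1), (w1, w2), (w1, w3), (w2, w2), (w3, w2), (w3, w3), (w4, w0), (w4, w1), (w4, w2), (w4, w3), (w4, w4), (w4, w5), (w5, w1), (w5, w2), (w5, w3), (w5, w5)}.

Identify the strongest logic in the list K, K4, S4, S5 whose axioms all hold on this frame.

S4

Transitive (axiom 4): yes — every two-step R-path is closed by a direct edge.
Reflexive (axiom T): yes — every world is R-related to itself.
Euclidean (axiom 5): no — w0 R w1 and w0 R w5, but not w1 R w5.
So F validates K, K4, S4; S5 would additionally require R to be Euclidean. The strongest is S4.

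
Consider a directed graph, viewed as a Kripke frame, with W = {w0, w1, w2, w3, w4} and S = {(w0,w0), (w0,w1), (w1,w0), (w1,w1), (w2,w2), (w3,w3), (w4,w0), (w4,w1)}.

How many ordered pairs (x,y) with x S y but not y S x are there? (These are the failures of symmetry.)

2

Enumerating: (w4,w0), (w4,w1).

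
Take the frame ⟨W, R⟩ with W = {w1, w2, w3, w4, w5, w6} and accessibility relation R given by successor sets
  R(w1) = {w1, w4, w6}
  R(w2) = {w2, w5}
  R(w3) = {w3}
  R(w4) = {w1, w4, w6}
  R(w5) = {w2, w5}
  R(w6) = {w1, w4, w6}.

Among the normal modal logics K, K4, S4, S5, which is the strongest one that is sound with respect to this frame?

Transitive (axiom 4): yes — every two-step R-path is closed by a direct edge.
Reflexive (axiom T): yes — every world is R-related to itself.
Euclidean (axiom 5): yes — any two successors of a common world are R-related.
So F validates K, K4, S4, S5. The strongest is S5.

S5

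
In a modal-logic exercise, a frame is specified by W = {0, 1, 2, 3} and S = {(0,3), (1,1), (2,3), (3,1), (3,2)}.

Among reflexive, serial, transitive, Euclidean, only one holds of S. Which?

serial

Reflexive: no — 0 is not related to itself.
Serial: yes — every world has a successor (e.g. 0 S 3).
Transitive: no — 0 S 3 and 3 S 1, but not 0 S 1.
Euclidean: no — 3 S 1 and 3 S 2, but not 1 S 2.
Only serial holds.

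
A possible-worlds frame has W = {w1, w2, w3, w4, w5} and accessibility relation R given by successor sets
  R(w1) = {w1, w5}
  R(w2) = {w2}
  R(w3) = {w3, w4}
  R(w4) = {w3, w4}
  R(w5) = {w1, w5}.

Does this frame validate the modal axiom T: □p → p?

Yes

By correspondence theory, T is valid on a frame iff R is reflexive.
Reflexive: yes — every world is R-related to itself.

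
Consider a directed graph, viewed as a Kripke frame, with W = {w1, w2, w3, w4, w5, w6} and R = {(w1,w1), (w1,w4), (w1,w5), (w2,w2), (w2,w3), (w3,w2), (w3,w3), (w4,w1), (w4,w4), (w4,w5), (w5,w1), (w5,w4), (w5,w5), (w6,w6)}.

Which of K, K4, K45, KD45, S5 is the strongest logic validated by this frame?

S5

Transitive (axiom 4): yes — every two-step R-path is closed by a direct edge.
Euclidean (axiom 5): yes — any two successors of a common world are R-related.
Serial (axiom D): yes — every world has a successor (e.g. w1 R w1).
Reflexive (axiom T): yes — every world is R-related to itself.
So F validates K, K4, K45, KD45, S5. The strongest is S5.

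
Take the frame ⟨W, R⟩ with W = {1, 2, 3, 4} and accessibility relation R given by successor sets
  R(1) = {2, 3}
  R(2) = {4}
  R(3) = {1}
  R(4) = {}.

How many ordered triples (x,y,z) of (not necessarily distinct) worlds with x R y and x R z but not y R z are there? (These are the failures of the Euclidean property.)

Enumerating: (1,2,2), (1,2,3), (1,3,2), (1,3,3), (2,4,4), (3,1,1).

6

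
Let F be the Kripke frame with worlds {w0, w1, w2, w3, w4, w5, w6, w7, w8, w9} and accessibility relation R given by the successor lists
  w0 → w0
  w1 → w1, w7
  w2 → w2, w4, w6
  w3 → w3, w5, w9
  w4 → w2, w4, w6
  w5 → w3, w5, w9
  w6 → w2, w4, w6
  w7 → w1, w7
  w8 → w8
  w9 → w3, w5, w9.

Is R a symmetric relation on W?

Symmetric: yes — every pair in R has its reverse in R.

Yes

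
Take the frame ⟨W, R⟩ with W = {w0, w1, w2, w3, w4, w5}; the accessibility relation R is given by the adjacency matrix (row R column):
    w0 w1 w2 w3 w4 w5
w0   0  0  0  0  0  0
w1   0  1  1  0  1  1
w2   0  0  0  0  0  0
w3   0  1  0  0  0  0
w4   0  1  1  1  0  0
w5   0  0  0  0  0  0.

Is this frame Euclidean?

Euclidean: no — w1 R w2 and w1 R w4, but not w2 R w4.

No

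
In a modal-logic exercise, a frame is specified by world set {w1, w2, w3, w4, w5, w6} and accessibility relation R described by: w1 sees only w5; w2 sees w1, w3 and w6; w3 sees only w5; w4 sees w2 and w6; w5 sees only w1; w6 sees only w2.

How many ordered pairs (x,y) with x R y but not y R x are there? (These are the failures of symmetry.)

Enumerating: (w2,w1), (w2,w3), (w3,w5), (w4,w2), (w4,w6).

5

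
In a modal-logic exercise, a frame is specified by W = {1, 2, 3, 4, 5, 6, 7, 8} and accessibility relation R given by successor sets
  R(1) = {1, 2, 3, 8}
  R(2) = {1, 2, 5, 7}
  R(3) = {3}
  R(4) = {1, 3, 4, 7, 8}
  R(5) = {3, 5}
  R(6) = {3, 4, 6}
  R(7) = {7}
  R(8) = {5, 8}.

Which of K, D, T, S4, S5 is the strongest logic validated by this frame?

Serial (axiom D): yes — every world has a successor (e.g. 1 R 1).
Reflexive (axiom T): yes — every world is R-related to itself.
Transitive (axiom 4): no — 1 R 2 and 2 R 5, but not 1 R 5.
Euclidean (axiom 5): no — 1 R 2 and 1 R 3, but not 2 R 3.
So F validates K, D, T; S4 would additionally require R to be transitive. The strongest is T.

T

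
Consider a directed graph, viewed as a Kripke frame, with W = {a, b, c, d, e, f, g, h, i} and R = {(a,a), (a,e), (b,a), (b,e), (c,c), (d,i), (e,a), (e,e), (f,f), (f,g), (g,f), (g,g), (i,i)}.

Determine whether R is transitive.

Yes

Transitive: yes — every two-step R-path is closed by a direct edge.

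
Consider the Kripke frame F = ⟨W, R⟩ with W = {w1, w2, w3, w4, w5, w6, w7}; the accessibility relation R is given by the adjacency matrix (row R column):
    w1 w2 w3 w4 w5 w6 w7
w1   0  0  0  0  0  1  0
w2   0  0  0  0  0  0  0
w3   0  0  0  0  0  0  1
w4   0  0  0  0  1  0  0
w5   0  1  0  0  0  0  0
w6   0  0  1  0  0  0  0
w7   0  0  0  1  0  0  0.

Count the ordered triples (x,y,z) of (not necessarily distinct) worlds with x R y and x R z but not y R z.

6

Enumerating: (w1,w6,w6), (w3,w7,w7), (w4,w5,w5), (w5,w2,w2), (w6,w3,w3), (w7,w4,w4).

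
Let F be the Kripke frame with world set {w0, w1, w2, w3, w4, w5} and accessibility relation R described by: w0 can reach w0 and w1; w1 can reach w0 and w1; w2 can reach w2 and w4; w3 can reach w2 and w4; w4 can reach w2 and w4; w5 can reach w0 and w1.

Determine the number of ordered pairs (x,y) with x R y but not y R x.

4

Enumerating: (w3,w2), (w3,w4), (w5,w0), (w5,w1).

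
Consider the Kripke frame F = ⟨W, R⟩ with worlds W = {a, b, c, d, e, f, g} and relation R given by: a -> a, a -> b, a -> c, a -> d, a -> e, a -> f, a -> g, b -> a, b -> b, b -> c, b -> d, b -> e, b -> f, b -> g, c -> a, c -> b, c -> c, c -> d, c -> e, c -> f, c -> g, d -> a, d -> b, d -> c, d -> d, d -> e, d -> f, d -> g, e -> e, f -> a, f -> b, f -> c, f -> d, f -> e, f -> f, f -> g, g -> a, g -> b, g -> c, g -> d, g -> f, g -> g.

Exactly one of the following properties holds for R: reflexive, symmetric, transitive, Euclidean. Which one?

reflexive

Reflexive: yes — every world is R-related to itself.
Symmetric: no — a R e but not e R a.
Transitive: no — g R a and a R e, but not g R e.
Euclidean: no — a R e and a R b, but not e R b.
Only reflexive holds.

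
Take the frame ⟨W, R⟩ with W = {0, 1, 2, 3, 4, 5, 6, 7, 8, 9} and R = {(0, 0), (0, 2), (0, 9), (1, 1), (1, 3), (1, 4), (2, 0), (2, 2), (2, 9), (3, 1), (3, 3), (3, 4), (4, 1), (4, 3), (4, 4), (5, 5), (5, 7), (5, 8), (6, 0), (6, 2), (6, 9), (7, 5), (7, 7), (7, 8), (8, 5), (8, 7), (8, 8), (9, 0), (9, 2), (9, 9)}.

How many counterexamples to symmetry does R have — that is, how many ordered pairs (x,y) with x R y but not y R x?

3

Enumerating: (6,0), (6,2), (6,9).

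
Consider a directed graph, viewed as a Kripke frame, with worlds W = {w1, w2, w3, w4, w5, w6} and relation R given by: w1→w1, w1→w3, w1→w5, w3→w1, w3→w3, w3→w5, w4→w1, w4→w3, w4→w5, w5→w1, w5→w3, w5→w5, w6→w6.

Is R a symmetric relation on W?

Symmetric: no — w4 R w1 but not w1 R w4.

No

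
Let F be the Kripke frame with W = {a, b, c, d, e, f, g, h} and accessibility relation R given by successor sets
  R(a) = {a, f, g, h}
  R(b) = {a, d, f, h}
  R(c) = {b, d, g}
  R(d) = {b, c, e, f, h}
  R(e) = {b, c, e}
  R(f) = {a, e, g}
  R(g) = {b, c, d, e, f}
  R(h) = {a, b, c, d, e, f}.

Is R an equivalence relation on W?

Reflexive: no — b is not related to itself.
Symmetric: no — a R g but not g R a.
Transitive: no — a R f and f R e, but not a R e.
So R is not an equivalence relation.

No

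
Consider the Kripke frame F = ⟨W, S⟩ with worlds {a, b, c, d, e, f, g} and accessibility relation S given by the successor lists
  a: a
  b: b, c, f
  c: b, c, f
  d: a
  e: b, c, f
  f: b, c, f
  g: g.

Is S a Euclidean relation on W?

Yes

Euclidean: yes — any two successors of a common world are S-related.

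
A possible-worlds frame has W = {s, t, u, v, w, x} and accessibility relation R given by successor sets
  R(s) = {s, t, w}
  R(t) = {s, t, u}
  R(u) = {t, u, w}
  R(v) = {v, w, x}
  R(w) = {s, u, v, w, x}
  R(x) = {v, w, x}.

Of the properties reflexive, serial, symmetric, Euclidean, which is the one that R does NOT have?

Reflexive: yes — every world is R-related to itself.
Serial: yes — every world has a successor (e.g. s R s).
Symmetric: yes — every pair in R has its reverse in R.
Euclidean: no — s R t and s R w, but not t R w.
Only Euclidean fails.

Euclidean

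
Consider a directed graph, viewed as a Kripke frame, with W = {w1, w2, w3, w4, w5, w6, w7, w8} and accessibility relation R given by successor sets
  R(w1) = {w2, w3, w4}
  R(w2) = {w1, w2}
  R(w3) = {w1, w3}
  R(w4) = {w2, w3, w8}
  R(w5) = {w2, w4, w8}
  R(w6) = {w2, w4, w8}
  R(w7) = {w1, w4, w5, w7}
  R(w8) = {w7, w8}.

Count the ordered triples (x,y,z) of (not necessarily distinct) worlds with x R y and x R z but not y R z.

Enumerating: (w1,w2,w3), (w1,w2,w4), (w1,w3,w2), (w1,w3,w4), (w1,w4,w4), (w2,w1,w1), (w3,w1,w1), (w4,w2,w3), (w4,w2,w8), (w4,w3,w2), (w4,w3,w8), (w4,w8,w2), … and 22 more.
Total: 34.

34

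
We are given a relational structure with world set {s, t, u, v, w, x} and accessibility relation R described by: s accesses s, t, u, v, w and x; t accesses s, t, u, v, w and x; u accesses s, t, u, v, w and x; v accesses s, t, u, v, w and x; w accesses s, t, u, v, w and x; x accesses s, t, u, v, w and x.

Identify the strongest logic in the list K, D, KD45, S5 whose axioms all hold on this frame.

Serial (axiom D): yes — every world has a successor (e.g. s R s).
Euclidean (axiom 5): yes — any two successors of a common world are R-related.
Transitive (axiom 4): yes — every two-step R-path is closed by a direct edge.
Reflexive (axiom T): yes — every world is R-related to itself.
So F validates K, D, KD45, S5. The strongest is S5.

S5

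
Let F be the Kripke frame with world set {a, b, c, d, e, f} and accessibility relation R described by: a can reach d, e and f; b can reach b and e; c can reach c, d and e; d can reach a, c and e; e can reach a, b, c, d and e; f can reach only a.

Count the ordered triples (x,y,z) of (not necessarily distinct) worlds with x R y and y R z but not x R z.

Enumerating: (a,d,a), (a,d,c), (a,e,a), (a,e,b), (a,e,c), (a,f,a), (b,e,a), (b,e,c), (b,e,d), (c,d,a), (c,e,a), (c,e,b), … and 9 more.
Total: 21.

21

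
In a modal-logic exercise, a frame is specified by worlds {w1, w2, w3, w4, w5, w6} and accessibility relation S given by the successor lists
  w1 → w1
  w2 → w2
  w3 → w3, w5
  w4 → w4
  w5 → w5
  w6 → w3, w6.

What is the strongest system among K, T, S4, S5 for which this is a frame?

Reflexive (axiom T): yes — every world is S-related to itself.
Transitive (axiom 4): no — w6 S w3 and w3 S w5, but not w6 S w5.
Euclidean (axiom 5): no — w3 S w5 and w3 S w3, but not w5 S w3.
So F validates K, T; S4 would additionally require S to be transitive. The strongest is T.

T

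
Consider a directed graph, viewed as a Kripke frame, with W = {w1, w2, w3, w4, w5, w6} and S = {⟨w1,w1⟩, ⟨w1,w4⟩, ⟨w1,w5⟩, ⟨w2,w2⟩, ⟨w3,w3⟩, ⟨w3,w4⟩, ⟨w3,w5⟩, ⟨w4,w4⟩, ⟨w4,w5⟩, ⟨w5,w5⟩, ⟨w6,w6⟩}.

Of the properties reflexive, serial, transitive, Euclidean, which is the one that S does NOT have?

Reflexive: yes — every world is S-related to itself.
Serial: yes — every world has a successor (e.g. w1 S w1).
Transitive: yes — every two-step S-path is closed by a direct edge.
Euclidean: no — w1 S w5 and w1 S w4, but not w5 S w4.
Only Euclidean fails.

Euclidean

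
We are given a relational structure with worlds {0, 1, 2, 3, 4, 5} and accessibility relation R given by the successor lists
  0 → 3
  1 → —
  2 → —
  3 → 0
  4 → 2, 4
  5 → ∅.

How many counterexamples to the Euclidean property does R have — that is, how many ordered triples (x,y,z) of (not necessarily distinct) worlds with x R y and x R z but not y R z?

Enumerating: (0,3,3), (3,0,0), (4,2,2), (4,2,4).

4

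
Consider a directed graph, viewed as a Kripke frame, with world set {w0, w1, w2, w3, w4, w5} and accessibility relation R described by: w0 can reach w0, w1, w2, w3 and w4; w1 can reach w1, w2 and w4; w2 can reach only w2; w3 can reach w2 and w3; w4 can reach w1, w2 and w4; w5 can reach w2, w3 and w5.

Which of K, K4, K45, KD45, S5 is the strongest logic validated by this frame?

Transitive (axiom 4): yes — every two-step R-path is closed by a direct edge.
Euclidean (axiom 5): no — w0 R w1 and w0 R w3, but not w1 R w3.
Serial (axiom D): yes — every world has a successor (e.g. w0 R w0).
Reflexive (axiom T): yes — every world is R-related to itself.
So F validates K, K4; K45 would additionally require R to be Euclidean. The strongest is K4.

K4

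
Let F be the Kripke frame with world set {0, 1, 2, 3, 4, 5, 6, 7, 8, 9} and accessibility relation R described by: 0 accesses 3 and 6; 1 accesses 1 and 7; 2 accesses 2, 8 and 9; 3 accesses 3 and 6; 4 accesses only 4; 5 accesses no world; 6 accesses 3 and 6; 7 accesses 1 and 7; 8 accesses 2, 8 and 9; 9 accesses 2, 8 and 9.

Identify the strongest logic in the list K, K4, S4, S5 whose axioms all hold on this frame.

Transitive (axiom 4): yes — every two-step R-path is closed by a direct edge.
Reflexive (axiom T): no — 0 is not related to itself.
Euclidean (axiom 5): yes — any two successors of a common world are R-related.
So F validates K, K4; S4 would additionally require R to be reflexive. The strongest is K4.

K4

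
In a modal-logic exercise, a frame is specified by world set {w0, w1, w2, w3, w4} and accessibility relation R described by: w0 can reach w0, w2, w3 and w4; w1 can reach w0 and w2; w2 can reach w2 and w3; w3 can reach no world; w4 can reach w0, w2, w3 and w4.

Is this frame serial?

No

Serial: no — w3 has no R-successor.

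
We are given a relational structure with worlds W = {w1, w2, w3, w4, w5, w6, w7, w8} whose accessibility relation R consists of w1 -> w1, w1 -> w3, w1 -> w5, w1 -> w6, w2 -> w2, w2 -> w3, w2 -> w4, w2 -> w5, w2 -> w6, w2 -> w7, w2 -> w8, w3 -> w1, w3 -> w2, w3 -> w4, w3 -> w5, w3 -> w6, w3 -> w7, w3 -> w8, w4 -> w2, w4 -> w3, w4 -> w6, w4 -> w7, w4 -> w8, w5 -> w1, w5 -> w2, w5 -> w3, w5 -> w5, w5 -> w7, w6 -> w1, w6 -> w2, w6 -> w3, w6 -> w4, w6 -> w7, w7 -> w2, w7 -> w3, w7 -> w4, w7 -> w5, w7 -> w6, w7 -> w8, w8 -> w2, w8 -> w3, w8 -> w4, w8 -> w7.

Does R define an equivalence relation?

No

Reflexive: no — w3 is not related to itself.
Symmetric: yes — every pair in R has its reverse in R.
Transitive: no — w1 R w3 and w3 R w2, but not w1 R w2.
So R is not an equivalence relation.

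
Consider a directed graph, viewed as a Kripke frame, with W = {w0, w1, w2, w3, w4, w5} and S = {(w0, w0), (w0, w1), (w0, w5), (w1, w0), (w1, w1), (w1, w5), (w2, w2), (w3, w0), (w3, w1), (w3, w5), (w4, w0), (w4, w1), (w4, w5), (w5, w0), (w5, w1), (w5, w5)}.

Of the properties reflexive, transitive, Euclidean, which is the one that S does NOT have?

Reflexive: no — w3 is not related to itself.
Transitive: yes — every two-step S-path is closed by a direct edge.
Euclidean: yes — any two successors of a common world are S-related.
Only reflexive fails.

reflexive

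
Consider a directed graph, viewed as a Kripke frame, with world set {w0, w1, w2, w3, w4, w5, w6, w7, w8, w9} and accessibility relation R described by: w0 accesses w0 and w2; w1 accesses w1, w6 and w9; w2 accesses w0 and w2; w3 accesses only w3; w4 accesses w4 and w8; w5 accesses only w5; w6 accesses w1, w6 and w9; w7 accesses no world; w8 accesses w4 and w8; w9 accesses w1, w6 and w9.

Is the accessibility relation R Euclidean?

Euclidean: yes — any two successors of a common world are R-related.

Yes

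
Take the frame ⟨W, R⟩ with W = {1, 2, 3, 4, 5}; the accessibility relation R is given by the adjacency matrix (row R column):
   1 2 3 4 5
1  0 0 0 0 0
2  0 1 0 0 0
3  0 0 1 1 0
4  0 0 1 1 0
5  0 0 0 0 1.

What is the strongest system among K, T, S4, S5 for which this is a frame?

K

Reflexive (axiom T): no — 1 is not related to itself.
Transitive (axiom 4): yes — every two-step R-path is closed by a direct edge.
Euclidean (axiom 5): yes — any two successors of a common world are R-related.
So F validates K; T would additionally require R to be reflexive. The strongest is K.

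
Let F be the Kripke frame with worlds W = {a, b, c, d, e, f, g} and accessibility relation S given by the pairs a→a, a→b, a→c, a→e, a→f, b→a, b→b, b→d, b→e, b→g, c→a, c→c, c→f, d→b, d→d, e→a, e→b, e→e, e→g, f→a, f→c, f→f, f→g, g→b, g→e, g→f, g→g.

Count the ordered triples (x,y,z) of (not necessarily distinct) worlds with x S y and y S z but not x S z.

26

Enumerating: (a,b,d), (a,b,g), (a,e,g), (a,f,g), (b,a,c), (b,a,f), (b,g,f), (c,a,b), (c,a,e), (c,f,g), (d,b,a), (d,b,e), … and 14 more.
Total: 26.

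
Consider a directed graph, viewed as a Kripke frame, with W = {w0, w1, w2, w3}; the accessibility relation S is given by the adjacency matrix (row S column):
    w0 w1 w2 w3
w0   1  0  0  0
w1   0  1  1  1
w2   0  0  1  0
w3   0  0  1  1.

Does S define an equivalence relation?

No

Reflexive: yes — every world is S-related to itself.
Symmetric: no — w1 S w2 but not w2 S w1.
Transitive: yes — every two-step S-path is closed by a direct edge.
So S is not an equivalence relation.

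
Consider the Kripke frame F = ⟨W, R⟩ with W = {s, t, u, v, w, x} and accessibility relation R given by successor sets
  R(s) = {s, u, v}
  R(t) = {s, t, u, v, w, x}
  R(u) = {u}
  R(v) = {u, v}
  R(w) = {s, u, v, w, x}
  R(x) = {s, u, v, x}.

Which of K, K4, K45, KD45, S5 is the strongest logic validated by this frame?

K4

Transitive (axiom 4): yes — every two-step R-path is closed by a direct edge.
Euclidean (axiom 5): no — s R u and s R v, but not u R v.
Serial (axiom D): yes — every world has a successor (e.g. s R s).
Reflexive (axiom T): yes — every world is R-related to itself.
So F validates K, K4; K45 would additionally require R to be Euclidean. The strongest is K4.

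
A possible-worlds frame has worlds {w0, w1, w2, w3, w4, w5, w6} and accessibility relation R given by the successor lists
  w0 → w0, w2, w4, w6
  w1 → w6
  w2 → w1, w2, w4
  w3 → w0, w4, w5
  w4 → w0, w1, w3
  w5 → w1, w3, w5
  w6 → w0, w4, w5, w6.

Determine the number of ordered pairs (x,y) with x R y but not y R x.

Enumerating: (w0,w2), (w1,w6), (w2,w1), (w2,w4), (w3,w0), (w4,w1), (w5,w1), (w6,w4), (w6,w5).

9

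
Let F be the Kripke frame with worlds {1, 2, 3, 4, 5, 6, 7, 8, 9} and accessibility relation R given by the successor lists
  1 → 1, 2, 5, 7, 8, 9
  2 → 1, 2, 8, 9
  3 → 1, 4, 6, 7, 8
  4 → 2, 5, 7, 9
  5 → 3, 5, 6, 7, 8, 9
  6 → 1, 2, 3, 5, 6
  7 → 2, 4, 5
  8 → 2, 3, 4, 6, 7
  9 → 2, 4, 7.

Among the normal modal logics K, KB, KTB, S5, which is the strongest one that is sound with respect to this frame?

K

Symmetric (axiom B): no — 1 R 5 but not 5 R 1.
Reflexive (axiom T): no — 3 is not related to itself.
Euclidean (axiom 5): no — 1 R 2 and 1 R 5, but not 2 R 5.
So F validates K; KB would additionally require R to be symmetric. The strongest is K.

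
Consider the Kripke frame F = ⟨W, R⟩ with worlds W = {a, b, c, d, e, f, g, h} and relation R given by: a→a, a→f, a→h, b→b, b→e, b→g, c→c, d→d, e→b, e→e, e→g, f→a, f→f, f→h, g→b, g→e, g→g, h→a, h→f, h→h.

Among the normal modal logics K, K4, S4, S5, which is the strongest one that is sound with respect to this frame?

S5

Transitive (axiom 4): yes — every two-step R-path is closed by a direct edge.
Reflexive (axiom T): yes — every world is R-related to itself.
Euclidean (axiom 5): yes — any two successors of a common world are R-related.
So F validates K, K4, S4, S5. The strongest is S5.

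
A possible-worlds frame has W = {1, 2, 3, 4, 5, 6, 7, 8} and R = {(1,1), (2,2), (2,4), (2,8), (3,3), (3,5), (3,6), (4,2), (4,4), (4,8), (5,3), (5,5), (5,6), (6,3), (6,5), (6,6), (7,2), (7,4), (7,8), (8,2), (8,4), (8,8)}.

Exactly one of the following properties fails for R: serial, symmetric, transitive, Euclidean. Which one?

Serial: yes — every world has a successor (e.g. 1 R 1).
Symmetric: no — 7 R 2 but not 2 R 7.
Transitive: yes — every two-step R-path is closed by a direct edge.
Euclidean: yes — any two successors of a common world are R-related.
Only symmetric fails.

symmetric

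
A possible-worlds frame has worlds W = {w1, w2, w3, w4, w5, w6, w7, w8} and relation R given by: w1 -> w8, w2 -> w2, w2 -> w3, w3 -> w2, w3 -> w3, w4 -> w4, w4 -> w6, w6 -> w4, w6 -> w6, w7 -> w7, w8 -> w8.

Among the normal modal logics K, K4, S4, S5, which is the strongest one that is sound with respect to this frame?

Transitive (axiom 4): yes — every two-step R-path is closed by a direct edge.
Reflexive (axiom T): no — w1 is not related to itself.
Euclidean (axiom 5): yes — any two successors of a common world are R-related.
So F validates K, K4; S4 would additionally require R to be reflexive. The strongest is K4.

K4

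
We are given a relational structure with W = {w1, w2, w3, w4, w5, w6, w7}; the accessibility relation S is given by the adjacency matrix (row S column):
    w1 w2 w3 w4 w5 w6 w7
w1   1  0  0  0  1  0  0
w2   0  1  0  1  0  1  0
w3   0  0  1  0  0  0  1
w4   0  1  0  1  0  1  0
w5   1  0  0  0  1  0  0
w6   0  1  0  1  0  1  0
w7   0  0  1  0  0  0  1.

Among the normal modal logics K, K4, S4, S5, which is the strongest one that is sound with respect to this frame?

S5

Transitive (axiom 4): yes — every two-step S-path is closed by a direct edge.
Reflexive (axiom T): yes — every world is S-related to itself.
Euclidean (axiom 5): yes — any two successors of a common world are S-related.
So F validates K, K4, S4, S5. The strongest is S5.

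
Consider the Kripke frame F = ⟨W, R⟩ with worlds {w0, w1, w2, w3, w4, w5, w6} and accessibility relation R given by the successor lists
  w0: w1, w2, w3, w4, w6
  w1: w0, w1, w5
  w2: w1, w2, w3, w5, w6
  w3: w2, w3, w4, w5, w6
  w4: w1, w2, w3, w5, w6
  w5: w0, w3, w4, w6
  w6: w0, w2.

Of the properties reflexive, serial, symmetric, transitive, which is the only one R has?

Reflexive: no — w0 is not related to itself.
Serial: yes — every world has a successor (e.g. w0 R w1).
Symmetric: no — w0 R w2 but not w2 R w0.
Transitive: no — w0 R w1 and w1 R w5, but not w0 R w5.
Only serial holds.

serial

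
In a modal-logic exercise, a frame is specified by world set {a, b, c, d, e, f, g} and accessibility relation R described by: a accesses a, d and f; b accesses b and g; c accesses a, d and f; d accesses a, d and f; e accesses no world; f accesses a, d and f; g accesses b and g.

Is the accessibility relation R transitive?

Yes

Transitive: yes — every two-step R-path is closed by a direct edge.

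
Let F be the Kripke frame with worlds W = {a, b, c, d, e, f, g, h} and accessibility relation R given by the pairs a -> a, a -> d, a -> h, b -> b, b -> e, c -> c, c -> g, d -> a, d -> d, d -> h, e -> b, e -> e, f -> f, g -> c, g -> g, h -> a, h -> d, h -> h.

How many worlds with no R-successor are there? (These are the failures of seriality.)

0

R is serial; there are no such worlds.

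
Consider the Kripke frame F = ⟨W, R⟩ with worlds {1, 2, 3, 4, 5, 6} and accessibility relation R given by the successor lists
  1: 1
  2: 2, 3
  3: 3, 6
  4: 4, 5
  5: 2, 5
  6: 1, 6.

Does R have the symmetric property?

Symmetric: no — 2 R 3 but not 3 R 2.

No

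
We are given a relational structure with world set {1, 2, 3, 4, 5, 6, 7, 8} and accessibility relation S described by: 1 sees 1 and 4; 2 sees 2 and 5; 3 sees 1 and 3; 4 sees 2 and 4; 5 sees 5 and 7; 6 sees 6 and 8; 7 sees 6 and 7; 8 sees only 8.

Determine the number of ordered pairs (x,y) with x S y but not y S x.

7

Enumerating: (1,4), (2,5), (3,1), (4,2), (5,7), (6,8), (7,6).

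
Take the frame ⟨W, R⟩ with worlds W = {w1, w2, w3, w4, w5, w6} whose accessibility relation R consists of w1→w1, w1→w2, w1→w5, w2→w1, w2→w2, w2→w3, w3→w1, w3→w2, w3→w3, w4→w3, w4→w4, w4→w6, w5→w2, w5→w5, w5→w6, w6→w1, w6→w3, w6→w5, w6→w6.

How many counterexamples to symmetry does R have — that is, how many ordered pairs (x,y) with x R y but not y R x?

7

Enumerating: (w1,w5), (w3,w1), (w4,w3), (w4,w6), (w5,w2), (w6,w1), (w6,w3).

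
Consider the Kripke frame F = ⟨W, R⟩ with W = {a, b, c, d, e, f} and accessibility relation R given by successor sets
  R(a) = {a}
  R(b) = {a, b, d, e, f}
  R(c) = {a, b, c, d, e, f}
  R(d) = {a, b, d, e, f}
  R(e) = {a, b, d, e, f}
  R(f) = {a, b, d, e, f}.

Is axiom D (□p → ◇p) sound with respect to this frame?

The schema D characterises exactly the serial frames.
Serial: yes — every world has a successor (e.g. a R a).

Yes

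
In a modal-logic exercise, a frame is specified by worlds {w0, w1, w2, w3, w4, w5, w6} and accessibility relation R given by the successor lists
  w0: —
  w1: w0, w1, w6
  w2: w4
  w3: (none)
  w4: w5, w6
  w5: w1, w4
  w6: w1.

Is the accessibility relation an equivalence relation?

Reflexive: no — w0 is not related to itself.
Symmetric: no — w1 R w0 but not w0 R w1.
Transitive: no — w2 R w4 and w4 R w5, but not w2 R w5.
So R is not an equivalence relation.

No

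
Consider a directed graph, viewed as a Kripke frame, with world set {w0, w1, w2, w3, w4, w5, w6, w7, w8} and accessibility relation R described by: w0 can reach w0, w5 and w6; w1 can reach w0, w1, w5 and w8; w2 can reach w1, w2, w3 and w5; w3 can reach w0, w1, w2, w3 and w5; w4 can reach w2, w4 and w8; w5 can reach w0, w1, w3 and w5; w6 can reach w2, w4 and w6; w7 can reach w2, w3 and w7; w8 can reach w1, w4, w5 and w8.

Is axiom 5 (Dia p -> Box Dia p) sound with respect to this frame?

No

The schema 5 characterises exactly the Euclidean frames.
Euclidean: no — w0 R w5 and w0 R w6, but not w5 R w6.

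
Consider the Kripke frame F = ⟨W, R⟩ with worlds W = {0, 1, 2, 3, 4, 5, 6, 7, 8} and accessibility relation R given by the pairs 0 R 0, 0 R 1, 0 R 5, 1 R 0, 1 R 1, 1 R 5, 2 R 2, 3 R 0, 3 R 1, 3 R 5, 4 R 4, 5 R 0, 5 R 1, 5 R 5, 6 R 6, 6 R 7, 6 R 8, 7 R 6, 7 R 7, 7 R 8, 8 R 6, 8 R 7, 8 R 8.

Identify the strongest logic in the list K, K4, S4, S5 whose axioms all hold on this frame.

K4

Transitive (axiom 4): yes — every two-step R-path is closed by a direct edge.
Reflexive (axiom T): no — 3 is not related to itself.
Euclidean (axiom 5): yes — any two successors of a common world are R-related.
So F validates K, K4; S4 would additionally require R to be reflexive. The strongest is K4.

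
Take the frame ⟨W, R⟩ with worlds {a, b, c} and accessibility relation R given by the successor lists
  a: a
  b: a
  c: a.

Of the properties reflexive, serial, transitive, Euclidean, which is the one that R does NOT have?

reflexive

Reflexive: no — b is not related to itself.
Serial: yes — every world has a successor (e.g. a R a).
Transitive: yes — every two-step R-path is closed by a direct edge.
Euclidean: yes — any two successors of a common world are R-related.
Only reflexive fails.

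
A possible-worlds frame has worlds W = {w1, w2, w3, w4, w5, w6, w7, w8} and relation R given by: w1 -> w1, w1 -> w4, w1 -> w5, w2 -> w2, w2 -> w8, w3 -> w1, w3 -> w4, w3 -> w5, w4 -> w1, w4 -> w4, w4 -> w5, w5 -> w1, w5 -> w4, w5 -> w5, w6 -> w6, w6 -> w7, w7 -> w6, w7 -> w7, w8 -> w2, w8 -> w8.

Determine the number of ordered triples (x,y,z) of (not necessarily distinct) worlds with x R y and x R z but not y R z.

R is Euclidean; there are no such tuples.

0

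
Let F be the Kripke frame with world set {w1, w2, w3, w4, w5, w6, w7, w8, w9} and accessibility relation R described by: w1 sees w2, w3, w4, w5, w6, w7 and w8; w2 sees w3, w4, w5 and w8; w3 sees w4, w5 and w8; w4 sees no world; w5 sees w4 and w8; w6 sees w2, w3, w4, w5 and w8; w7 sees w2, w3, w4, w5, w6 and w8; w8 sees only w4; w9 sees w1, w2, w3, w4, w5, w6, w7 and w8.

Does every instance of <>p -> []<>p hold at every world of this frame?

No

By correspondence theory, 5 is valid on a frame iff R is Euclidean.
Euclidean: no — w1 R w2 and w1 R w6, but not w2 R w6.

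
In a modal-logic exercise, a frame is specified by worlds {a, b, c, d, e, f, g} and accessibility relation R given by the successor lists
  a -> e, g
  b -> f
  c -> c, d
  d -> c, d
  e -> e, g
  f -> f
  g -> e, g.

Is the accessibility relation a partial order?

No

Reflexive: no — a is not related to itself.
Transitive: yes — every two-step R-path is closed by a direct edge.
Antisymmetric: no — c R d and d R c with c ≠ d.
So R is not a partial order.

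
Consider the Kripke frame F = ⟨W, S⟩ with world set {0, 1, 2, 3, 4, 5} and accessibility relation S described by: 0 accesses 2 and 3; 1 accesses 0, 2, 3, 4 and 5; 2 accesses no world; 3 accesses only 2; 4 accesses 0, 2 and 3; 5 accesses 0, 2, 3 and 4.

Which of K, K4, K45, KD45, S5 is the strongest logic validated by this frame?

Transitive (axiom 4): yes — every two-step S-path is closed by a direct edge.
Euclidean (axiom 5): no — 0 S 2 and 0 S 3, but not 2 S 3.
Serial (axiom D): no — 2 has no S-successor.
Reflexive (axiom T): no — 0 is not related to itself.
So F validates K, K4; K45 would additionally require S to be Euclidean. The strongest is K4.

K4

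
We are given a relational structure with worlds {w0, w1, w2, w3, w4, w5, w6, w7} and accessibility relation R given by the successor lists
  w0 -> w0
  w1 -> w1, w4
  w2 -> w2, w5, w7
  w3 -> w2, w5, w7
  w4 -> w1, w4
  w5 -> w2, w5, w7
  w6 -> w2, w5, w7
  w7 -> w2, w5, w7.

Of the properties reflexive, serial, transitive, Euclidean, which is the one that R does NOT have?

Reflexive: no — w3 is not related to itself.
Serial: yes — every world has a successor (e.g. w0 R w0).
Transitive: yes — every two-step R-path is closed by a direct edge.
Euclidean: yes — any two successors of a common world are R-related.
Only reflexive fails.

reflexive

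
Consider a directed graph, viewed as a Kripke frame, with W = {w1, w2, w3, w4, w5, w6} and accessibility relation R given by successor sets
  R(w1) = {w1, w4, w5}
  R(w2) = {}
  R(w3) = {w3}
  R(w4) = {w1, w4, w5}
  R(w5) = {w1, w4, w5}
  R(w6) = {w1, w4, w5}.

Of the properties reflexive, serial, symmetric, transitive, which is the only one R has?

transitive

Reflexive: no — w2 is not related to itself.
Serial: no — w2 has no R-successor.
Symmetric: no — w6 R w1 but not w1 R w6.
Transitive: yes — every two-step R-path is closed by a direct edge.
Only transitive holds.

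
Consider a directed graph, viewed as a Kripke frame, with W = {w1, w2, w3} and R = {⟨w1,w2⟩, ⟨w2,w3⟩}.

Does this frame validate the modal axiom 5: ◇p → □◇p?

No

By correspondence theory, 5 is valid on a frame iff R is Euclidean.
Euclidean: no — w1 R w2 and w1 R w2, but not w2 R w2.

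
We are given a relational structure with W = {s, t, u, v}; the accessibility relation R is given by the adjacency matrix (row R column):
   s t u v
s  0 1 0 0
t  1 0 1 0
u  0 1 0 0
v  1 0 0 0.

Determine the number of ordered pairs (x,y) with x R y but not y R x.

1

Enumerating: (v,s).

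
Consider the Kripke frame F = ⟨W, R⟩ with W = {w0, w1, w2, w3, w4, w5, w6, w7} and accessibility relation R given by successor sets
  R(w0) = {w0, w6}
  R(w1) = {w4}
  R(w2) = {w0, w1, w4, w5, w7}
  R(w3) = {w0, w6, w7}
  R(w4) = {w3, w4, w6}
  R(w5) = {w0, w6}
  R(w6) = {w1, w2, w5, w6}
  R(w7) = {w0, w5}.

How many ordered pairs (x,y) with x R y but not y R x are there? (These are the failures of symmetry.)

17

Enumerating: (w0,w6), (w1,w4), (w2,w0), (w2,w1), (w2,w4), (w2,w5), (w2,w7), (w3,w0), (w3,w6), (w3,w7), (w4,w3), (w4,w6), (w5,w0), (w6,w1), (w6,w2), (w7,w0), (w7,w5).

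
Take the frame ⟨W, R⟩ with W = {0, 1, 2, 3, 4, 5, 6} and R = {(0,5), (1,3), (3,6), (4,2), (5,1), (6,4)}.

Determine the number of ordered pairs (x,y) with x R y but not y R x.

Enumerating: (0,5), (1,3), (3,6), (4,2), (5,1), (6,4).

6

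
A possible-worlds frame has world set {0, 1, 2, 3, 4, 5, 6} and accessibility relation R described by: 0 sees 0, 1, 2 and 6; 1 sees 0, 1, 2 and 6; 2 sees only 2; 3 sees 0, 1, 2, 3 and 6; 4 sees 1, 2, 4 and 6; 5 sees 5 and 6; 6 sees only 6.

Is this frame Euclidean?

No

Euclidean: no — 0 R 2 and 0 R 1, but not 2 R 1.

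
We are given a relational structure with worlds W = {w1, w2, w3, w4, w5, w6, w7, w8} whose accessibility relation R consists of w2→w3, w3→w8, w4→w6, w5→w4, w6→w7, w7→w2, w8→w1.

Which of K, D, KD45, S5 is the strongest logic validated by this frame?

Serial (axiom D): no — w1 has no R-successor.
Euclidean (axiom 5): no — w2 R w3 and w2 R w3, but not w3 R w3.
Transitive (axiom 4): no — w2 R w3 and w3 R w8, but not w2 R w8.
Reflexive (axiom T): no — w1 is not related to itself.
So F validates K; D would additionally require R to be serial. The strongest is K.

K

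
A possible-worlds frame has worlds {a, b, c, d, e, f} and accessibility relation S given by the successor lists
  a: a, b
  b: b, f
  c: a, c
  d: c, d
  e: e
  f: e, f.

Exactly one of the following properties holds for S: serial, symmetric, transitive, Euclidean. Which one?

Serial: yes — every world has a successor (e.g. a S a).
Symmetric: no — a S b but not b S a.
Transitive: no — a S b and b S f, but not a S f.
Euclidean: no — a S b and a S a, but not b S a.
Only serial holds.

serial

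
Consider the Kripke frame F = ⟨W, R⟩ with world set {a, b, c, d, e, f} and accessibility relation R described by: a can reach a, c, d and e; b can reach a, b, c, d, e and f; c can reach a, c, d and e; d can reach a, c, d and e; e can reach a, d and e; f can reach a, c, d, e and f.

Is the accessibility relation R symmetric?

No

Symmetric: no — b R a but not a R b.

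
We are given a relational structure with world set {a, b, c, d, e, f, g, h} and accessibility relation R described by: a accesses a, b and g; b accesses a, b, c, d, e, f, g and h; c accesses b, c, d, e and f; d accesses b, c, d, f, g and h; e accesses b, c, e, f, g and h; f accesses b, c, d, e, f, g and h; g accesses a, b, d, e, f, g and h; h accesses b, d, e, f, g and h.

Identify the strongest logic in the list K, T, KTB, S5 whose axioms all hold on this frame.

KTB

Reflexive (axiom T): yes — every world is R-related to itself.
Symmetric (axiom B): yes — every pair in R has its reverse in R.
Euclidean (axiom 5): no — b R a and b R c, but not a R c.
So F validates K, T, KTB; S5 would additionally require R to be Euclidean. The strongest is KTB.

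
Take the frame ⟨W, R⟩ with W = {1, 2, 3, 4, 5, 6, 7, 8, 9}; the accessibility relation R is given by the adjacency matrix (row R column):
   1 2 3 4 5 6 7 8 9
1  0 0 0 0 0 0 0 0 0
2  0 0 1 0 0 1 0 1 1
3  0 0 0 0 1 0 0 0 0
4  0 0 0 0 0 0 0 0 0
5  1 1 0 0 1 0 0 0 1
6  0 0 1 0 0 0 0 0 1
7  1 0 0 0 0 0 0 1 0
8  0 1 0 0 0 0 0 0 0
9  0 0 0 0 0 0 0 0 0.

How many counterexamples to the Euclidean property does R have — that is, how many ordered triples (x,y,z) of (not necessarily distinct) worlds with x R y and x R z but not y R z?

Enumerating: (2,3,3), (2,3,6), (2,3,8), (2,3,9), (2,6,6), (2,6,8), (2,8,3), (2,8,6), (2,8,8), (2,8,9), (2,9,3), (2,9,6), … and 22 more.
Total: 34.

34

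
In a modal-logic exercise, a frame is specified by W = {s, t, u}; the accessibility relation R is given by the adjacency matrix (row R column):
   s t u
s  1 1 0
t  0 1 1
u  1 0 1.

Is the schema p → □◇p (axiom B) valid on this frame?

No

Axiom B corresponds to the accessibility relation being symmetric.
Symmetric: no — s R t but not t R s.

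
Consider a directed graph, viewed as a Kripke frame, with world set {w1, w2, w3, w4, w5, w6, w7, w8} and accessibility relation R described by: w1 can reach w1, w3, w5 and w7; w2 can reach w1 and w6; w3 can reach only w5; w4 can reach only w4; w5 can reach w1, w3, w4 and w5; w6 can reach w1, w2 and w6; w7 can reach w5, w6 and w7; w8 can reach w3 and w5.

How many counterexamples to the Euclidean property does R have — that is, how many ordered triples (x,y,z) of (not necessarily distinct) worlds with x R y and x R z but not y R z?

Enumerating: (w1,w3,w1), (w1,w3,w3), (w1,w3,w7), (w1,w5,w7), (w1,w7,w1), (w1,w7,w3), (w2,w1,w6), (w5,w1,w4), (w5,w3,w1), (w5,w3,w3), (w5,w3,w4), (w5,w4,w1), … and 10 more.
Total: 22.

22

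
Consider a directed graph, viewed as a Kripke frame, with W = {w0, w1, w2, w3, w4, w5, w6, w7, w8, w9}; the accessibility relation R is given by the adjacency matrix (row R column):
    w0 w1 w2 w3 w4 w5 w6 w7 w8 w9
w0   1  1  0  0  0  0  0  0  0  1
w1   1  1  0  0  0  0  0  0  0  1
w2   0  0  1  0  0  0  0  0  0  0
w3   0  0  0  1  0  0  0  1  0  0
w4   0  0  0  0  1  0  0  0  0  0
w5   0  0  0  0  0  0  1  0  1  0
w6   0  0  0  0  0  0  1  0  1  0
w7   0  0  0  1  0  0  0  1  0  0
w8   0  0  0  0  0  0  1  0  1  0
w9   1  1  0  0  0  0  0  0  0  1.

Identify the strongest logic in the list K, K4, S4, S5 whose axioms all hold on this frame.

K4

Transitive (axiom 4): yes — every two-step R-path is closed by a direct edge.
Reflexive (axiom T): no — w5 is not related to itself.
Euclidean (axiom 5): yes — any two successors of a common world are R-related.
So F validates K, K4; S4 would additionally require R to be reflexive. The strongest is K4.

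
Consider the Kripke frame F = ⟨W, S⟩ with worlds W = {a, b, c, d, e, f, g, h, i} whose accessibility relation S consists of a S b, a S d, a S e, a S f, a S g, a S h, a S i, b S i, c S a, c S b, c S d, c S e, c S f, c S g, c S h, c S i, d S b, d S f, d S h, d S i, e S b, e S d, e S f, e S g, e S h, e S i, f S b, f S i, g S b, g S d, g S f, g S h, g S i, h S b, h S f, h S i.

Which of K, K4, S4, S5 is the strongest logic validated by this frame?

Transitive (axiom 4): yes — every two-step S-path is closed by a direct edge.
Reflexive (axiom T): no — a is not related to itself.
Euclidean (axiom 5): no — a S b and a S d, but not b S d.
So F validates K, K4; S4 would additionally require S to be reflexive. The strongest is K4.

K4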